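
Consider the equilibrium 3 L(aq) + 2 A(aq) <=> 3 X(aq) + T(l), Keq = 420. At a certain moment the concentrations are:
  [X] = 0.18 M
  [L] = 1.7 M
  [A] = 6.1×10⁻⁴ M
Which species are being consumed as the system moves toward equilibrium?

(T is a pure liquid — omitted from Q.)
Q = [X]³ / ([L]³·[A]²) = (0.18)³ / ((1.7)³·(6.1×10⁻⁴)²) = 3200
Q = 3200 > Keq = 420: net reverse reaction.

X, T (products)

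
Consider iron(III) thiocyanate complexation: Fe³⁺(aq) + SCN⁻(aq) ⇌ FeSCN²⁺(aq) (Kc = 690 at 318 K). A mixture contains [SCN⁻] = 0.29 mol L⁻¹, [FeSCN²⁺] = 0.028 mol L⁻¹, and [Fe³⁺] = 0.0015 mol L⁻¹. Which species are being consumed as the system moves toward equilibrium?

Qc = [FeSCN²⁺] / ([Fe³⁺]·[SCN⁻]) = (0.028) / ((0.0015)·(0.29)) = 64
Qc = 64 < Kc = 690: net forward reaction.

Fe³⁺, SCN⁻ (reactants)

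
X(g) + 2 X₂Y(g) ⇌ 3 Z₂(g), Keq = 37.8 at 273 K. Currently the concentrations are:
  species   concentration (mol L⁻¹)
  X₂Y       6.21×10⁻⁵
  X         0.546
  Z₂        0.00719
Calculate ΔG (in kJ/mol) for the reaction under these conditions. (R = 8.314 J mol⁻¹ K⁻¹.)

ΔG = 3.50 kJ/mol

Q = [Z₂]³ / ([X]·[X₂Y]²) = (0.00719)³ / ((0.546)·(6.21×10⁻⁵)²) = 177
ΔG = RT ln(Q/Keq) = (8.314 J mol⁻¹ K⁻¹)(273 K) × ln(177/37.8)
   = (2.270 kJ/mol)(1.544) = 3.50 kJ/mol
ΔG > 0, so the forward reaction is non-spontaneous (proceeds in reverse).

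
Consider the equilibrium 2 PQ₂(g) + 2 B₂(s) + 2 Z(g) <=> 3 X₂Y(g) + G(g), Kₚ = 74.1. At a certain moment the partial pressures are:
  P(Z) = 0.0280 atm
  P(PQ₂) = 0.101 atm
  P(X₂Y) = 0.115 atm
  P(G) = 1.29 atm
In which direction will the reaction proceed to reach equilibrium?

(B₂ is a pure solid — omitted from Qₚ.)
Qₚ = P(X₂Y)³·P(G) / (P(PQ₂)²·P(Z)²) = (0.115)³·(1.29) / ((0.101)²·(0.0280)²) = 245
Qₚ = 245 > Kₚ = 74.1, so the reverse reaction proceeds.

to the left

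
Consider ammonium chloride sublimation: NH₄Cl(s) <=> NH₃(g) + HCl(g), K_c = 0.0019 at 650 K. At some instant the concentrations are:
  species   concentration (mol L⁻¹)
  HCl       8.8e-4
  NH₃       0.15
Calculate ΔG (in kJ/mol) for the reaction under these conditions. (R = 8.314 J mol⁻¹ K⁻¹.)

ΔG = -14.4 kJ/mol

(NH₄Cl is a pure solid — omitted from Q_c.)
Q_c = [NH₃]·[HCl] = (0.15)·(8.8e-4) = 1.32e-4
ΔG = RT ln(Q_c/K_c) = (8.314 J mol⁻¹ K⁻¹)(650 K) × ln(1.32e-4/0.0019)
   = (5.404 kJ/mol)(-2.667) = -14.4 kJ/mol
ΔG < 0, so the forward reaction is spontaneous (proceeds forward).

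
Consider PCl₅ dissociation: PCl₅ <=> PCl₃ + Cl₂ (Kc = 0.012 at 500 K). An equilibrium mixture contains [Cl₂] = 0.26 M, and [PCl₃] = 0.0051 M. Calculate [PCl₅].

[PCl₅] = 0.11 M

At equilibrium, Kc = [PCl₃]·[Cl₂] / [PCl₅] = 0.012.
(0.0051)·(0.26) / ([PCl₅]) = 0.012
[PCl₅] = 0.110 = 0.11 M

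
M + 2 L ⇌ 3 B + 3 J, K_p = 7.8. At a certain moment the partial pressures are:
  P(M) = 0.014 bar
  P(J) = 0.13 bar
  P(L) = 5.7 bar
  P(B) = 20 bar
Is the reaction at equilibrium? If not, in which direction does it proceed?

Q_p = P(B)³·P(J)³ / (P(M)·P(L)²) = (20)³·(0.13)³ / ((0.014)·(5.7)²) = 39
Q_p = 39 > K_p = 7.8, so the reverse reaction proceeds.

reverse (toward reactants)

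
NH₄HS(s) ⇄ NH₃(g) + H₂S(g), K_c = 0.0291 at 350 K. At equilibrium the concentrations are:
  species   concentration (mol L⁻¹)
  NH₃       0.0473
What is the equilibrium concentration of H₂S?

[H₂S] = 0.615 mol L⁻¹

(NH₄HS is a pure solid — omitted from K_c.)
At equilibrium, K_c = [NH₃]·[H₂S] = 0.0291.
(0.0473)·([H₂S]) = 0.0291
[H₂S] = 0.615 mol L⁻¹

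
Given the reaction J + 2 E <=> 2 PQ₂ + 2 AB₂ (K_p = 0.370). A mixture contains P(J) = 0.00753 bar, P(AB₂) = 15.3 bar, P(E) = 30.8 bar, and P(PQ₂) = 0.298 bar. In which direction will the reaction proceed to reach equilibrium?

Q_p = P(PQ₂)²·P(AB₂)² / (P(J)·P(E)²) = (0.298)²·(15.3)² / ((0.00753)·(30.8)²) = 2.91
Q_p = 2.91 > K_p = 0.370, so the reverse reaction proceeds.

to the left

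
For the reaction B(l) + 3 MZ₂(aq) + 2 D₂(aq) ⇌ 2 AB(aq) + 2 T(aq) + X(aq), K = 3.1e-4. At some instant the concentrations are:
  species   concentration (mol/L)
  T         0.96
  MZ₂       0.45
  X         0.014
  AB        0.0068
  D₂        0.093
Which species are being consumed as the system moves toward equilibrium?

AB, T, X (products)

(B is a pure liquid — omitted from Q.)
Q = [AB]²·[T]²·[X] / ([MZ₂]³·[D₂]²) = (0.0068)²·(0.96)²·(0.014) / ((0.45)³·(0.093)²) = 7.6e-4
Q = 7.6e-4 > K = 3.1e-4: net reverse reaction.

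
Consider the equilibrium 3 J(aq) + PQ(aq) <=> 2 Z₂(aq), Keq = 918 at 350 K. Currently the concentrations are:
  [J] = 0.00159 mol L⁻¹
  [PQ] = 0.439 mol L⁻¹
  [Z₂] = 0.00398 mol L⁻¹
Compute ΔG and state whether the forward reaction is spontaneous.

ΔG = 6.64 kJ/mol; the forward reaction is non-spontaneous

Q = [Z₂]² / ([J]³·[PQ]) = (0.00398)² / ((0.00159)³·(0.439)) = 8980
ΔG = RT ln(Q/Keq) = (8.314 J mol⁻¹ K⁻¹)(350 K) × ln(8980/918)
   = (2.910 kJ/mol)(2.281) = 6.64 kJ/mol
ΔG > 0, so the forward reaction is non-spontaneous (proceeds in reverse).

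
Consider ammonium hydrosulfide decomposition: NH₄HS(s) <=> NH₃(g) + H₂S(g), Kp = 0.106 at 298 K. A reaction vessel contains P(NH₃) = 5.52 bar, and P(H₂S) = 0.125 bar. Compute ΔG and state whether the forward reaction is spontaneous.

ΔG = 4.64 kJ/mol; the forward reaction is non-spontaneous

(NH₄HS is a pure solid — omitted from Qp.)
Qp = P(NH₃)·P(H₂S) = (5.52)·(0.125) = 0.690
ΔG = RT ln(Qp/Kp) = (8.314 J mol⁻¹ K⁻¹)(298 K) × ln(0.690/0.106)
   = (2.478 kJ/mol)(1.873) = 4.64 kJ/mol
ΔG > 0, so the forward reaction is non-spontaneous (proceeds in reverse).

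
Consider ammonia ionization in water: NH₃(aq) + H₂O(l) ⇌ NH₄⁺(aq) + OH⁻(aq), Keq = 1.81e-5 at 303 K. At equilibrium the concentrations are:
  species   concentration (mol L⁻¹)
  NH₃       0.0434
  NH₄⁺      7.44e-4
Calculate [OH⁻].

[OH⁻] = 0.00106 mol L⁻¹

(H₂O is a pure liquid — omitted from Keq.)
At equilibrium, Keq = [NH₄⁺]·[OH⁻] / [NH₃] = 1.81e-5.
(7.44e-4)·([OH⁻]) / (0.0434) = 1.81e-5
[OH⁻] = 0.00106 mol L⁻¹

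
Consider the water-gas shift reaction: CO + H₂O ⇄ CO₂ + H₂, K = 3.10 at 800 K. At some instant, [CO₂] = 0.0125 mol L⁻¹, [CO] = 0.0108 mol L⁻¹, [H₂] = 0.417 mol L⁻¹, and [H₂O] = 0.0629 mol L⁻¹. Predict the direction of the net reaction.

Q = [CO₂]·[H₂] / ([CO]·[H₂O]) = (0.0125)·(0.417) / ((0.0108)·(0.0629)) = 7.67
Q = 7.67 > K = 3.10, so the reverse reaction proceeds.

reverse (toward reactants)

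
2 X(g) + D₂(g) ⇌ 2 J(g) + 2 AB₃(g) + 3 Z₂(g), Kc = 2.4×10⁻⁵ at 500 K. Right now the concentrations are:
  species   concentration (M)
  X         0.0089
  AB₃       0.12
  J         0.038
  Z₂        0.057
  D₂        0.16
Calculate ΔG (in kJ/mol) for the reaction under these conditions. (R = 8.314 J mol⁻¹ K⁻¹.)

Qc = [J]²·[AB₃]²·[Z₂]³ / ([X]²·[D₂]) = (0.038)²·(0.12)²·(0.057)³ / ((0.0089)²·(0.16)) = 3.04×10⁻⁴
ΔG = RT ln(Qc/Kc) = (8.314 J mol⁻¹ K⁻¹)(500 K) × ln(3.04×10⁻⁴/2.4×10⁻⁵)
   = (4.157 kJ/mol)(2.539) = 10.6 kJ/mol
ΔG > 0, so the forward reaction is non-spontaneous (proceeds in reverse).

ΔG = 10.6 kJ/mol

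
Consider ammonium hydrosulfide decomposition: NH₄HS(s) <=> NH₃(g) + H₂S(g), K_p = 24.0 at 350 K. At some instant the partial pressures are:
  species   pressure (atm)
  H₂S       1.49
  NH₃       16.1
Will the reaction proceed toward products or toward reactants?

no net change (already at equilibrium)

(NH₄HS is a pure solid — omitted from Q_p.)
Q_p = P(NH₃)·P(H₂S) = (16.1)·(1.49) = 24.0
Q_p = 24.0 = K_p, so the system is already at equilibrium.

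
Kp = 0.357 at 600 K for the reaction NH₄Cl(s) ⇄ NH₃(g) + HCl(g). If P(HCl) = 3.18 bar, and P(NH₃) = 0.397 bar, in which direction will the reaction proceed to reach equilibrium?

(NH₄Cl is a pure solid — omitted from Qp.)
Qp = P(NH₃)·P(HCl) = (0.397)·(3.18) = 1.26
Qp = 1.26 > Kp = 0.357, so the reverse reaction proceeds.

toward reactants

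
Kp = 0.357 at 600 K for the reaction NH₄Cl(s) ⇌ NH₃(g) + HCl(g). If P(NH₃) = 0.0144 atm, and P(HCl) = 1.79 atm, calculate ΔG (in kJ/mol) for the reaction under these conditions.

ΔG = -13.1 kJ/mol

(NH₄Cl is a pure solid — omitted from Qp.)
Qp = P(NH₃)·P(HCl) = (0.0144)·(1.79) = 0.0258
ΔG = RT ln(Qp/Kp) = (8.314 J mol⁻¹ K⁻¹)(600 K) × ln(0.0258/0.357)
   = (4.988 kJ/mol)(-2.627) = -13.1 kJ/mol
ΔG < 0, so the forward reaction is spontaneous (proceeds forward).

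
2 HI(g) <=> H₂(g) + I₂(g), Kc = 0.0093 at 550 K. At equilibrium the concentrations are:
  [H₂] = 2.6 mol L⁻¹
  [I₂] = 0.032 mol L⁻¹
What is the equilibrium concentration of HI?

[HI] = 3.0 mol L⁻¹

At equilibrium, Kc = [H₂]·[I₂] / [HI]² = 0.0093.
(2.6)·(0.032) / ([HI])² = 0.0093
[HI]² = 8.95 ⇒ [HI] = 3.0 mol L⁻¹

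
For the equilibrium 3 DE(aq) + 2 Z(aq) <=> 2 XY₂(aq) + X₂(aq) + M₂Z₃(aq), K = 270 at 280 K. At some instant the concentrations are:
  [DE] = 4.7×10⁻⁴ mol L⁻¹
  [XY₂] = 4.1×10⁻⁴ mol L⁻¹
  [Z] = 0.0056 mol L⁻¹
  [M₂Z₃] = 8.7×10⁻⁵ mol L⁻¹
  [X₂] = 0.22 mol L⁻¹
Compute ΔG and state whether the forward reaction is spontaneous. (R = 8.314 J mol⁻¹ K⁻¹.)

Q = [XY₂]²·[X₂]·[M₂Z₃] / ([DE]³·[Z]²) = (4.1×10⁻⁴)²·(0.22)·(8.7×10⁻⁵) / ((4.7×10⁻⁴)³·(0.0056)²) = 988
ΔG = RT ln(Q/K) = (8.314 J mol⁻¹ K⁻¹)(280 K) × ln(988/270)
   = (2.328 kJ/mol)(1.297) = 3.02 kJ/mol
ΔG > 0, so the forward reaction is non-spontaneous (proceeds in reverse).

ΔG = 3.02 kJ/mol; the forward reaction is non-spontaneous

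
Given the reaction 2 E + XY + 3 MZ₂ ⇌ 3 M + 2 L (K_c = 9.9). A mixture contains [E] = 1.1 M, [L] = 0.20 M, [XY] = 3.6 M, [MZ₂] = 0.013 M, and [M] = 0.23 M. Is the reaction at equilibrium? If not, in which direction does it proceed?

Q_c = [M]³·[L]² / ([E]²·[XY]·[MZ₂]³) = (0.23)³·(0.20)² / ((1.1)²·(3.6)·(0.013)³) = 51
Q_c = 51 > K_c = 9.9, so the reverse reaction proceeds.

toward reactants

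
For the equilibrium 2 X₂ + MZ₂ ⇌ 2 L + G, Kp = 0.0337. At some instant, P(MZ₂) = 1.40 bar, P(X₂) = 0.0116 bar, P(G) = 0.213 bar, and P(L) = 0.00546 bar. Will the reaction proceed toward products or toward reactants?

Qp = P(L)²·P(G) / (P(X₂)²·P(MZ₂)) = (0.00546)²·(0.213) / ((0.0116)²·(1.40)) = 0.0337
Qp = 0.0337 = Kp, so the system is already at equilibrium.

no net change (already at equilibrium)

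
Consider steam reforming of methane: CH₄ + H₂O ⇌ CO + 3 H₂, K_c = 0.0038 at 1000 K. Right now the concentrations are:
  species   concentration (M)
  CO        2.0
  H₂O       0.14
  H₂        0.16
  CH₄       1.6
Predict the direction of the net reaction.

Q_c = [CO]·[H₂]³ / ([CH₄]·[H₂O]) = (2.0)·(0.16)³ / ((1.6)·(0.14)) = 0.037
Q_c = 0.037 > K_c = 0.0038, so the reverse reaction proceeds.

reverse (toward reactants)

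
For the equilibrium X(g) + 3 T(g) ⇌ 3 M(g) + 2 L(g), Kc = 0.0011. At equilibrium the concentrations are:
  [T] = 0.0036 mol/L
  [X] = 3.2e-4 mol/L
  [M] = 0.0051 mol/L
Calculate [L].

[L] = 3.5e-4 mol/L

At equilibrium, Kc = [M]³·[L]² / ([X]·[T]³) = 0.0011.
(0.0051)³·([L])² / ((3.2e-4)·(0.0036)³) = 0.0011
[L]² = 1.24e-7 ⇒ [L] = 3.5e-4 mol/L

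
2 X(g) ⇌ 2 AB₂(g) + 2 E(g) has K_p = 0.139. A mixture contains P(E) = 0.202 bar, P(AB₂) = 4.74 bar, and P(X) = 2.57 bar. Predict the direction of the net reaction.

at equilibrium

Q_p = P(AB₂)²·P(E)² / P(X)² = (4.74)²·(0.202)² / (2.57)² = 0.139
Q_p = 0.139 = K_p, so the system is already at equilibrium.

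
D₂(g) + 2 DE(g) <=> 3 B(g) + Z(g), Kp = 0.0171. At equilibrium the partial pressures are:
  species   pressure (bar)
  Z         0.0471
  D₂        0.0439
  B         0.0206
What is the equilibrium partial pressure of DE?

At equilibrium, Kp = P(B)³·P(Z) / (P(D₂)·P(DE)²) = 0.0171.
(0.0206)³·(0.0471) / ((0.0439)·(P(DE))²) = 0.0171
P(DE)² = 5.48×10⁻⁴ ⇒ P(DE) = 0.0234 bar

P(DE) = 0.0234 bar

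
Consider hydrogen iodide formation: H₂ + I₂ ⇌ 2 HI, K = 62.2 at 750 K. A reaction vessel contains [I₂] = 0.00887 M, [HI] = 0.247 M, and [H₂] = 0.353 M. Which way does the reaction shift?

toward products

Q = [HI]² / ([H₂]·[I₂]) = (0.247)² / ((0.353)·(0.00887)) = 19.5
Q = 19.5 < K = 62.2, so the forward reaction proceeds.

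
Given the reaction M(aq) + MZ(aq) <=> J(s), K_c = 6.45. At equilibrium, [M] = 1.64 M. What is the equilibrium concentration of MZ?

(J is a pure solid — omitted from K_c.)
At equilibrium, K_c = 1 / ([M]·[MZ]) = 6.45.
1 / ((1.64)·([MZ])) = 6.45
[MZ] = 0.0945 M

[MZ] = 0.0945 M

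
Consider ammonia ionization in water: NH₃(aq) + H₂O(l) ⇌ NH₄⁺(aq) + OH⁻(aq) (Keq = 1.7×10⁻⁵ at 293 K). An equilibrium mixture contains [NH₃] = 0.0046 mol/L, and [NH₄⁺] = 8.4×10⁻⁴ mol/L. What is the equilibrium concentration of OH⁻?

[OH⁻] = 9.3×10⁻⁵ mol/L

(H₂O is a pure liquid — omitted from Keq.)
At equilibrium, Keq = [NH₄⁺]·[OH⁻] / [NH₃] = 1.7×10⁻⁵.
(8.4×10⁻⁴)·([OH⁻]) / (0.0046) = 1.7×10⁻⁵
[OH⁻] = 9.31×10⁻⁵ = 9.3×10⁻⁵ mol/L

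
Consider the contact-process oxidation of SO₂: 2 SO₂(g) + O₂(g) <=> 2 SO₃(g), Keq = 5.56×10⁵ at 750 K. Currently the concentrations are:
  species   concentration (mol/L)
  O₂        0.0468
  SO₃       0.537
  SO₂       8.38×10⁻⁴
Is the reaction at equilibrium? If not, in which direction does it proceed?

Q = [SO₃]² / ([SO₂]²·[O₂]) = (0.537)² / ((8.38×10⁻⁴)²·(0.0468)) = 8.77×10⁶
Q = 8.77×10⁶ > Keq = 5.56×10⁵, so the reverse reaction proceeds.

to the left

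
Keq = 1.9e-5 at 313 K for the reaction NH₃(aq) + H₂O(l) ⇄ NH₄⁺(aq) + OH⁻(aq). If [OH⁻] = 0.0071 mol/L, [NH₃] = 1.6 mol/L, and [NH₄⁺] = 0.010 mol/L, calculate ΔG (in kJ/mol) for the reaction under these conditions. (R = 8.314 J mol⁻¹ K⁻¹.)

(H₂O is a pure liquid — omitted from Q.)
Q = [NH₄⁺]·[OH⁻] / [NH₃] = (0.010)·(0.0071) / (1.6) = 4.44e-5
ΔG = RT ln(Q/Keq) = (8.314 J mol⁻¹ K⁻¹)(313 K) × ln(4.44e-5/1.9e-5)
   = (2.602 kJ/mol)(0.8488) = 2.21 kJ/mol
ΔG > 0, so the forward reaction is non-spontaneous (proceeds in reverse).

ΔG = 2.21 kJ/mol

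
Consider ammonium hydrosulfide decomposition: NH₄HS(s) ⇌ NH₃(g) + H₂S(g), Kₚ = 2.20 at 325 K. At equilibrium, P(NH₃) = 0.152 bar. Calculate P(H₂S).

P(H₂S) = 14.5 bar

(NH₄HS is a pure solid — omitted from Kₚ.)
At equilibrium, Kₚ = P(NH₃)·P(H₂S) = 2.20.
(0.152)·(P(H₂S)) = 2.20
P(H₂S) = 14.5 bar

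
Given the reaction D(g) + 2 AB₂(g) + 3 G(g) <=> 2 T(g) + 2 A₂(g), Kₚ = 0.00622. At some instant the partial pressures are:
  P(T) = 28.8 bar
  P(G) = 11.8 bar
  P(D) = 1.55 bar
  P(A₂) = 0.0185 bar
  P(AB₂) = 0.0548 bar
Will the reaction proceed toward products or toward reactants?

Qₚ = P(T)²·P(A₂)² / (P(D)·P(AB₂)²·P(G)³) = (28.8)²·(0.0185)² / ((1.55)·(0.0548)²·(11.8)³) = 0.0371
Qₚ = 0.0371 > Kₚ = 0.00622, so the reverse reaction proceeds.

to the left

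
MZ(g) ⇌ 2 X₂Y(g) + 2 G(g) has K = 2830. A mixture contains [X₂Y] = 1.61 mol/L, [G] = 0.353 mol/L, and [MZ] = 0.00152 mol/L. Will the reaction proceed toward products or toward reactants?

toward products

Q = [X₂Y]²·[G]² / [MZ] = (1.61)²·(0.353)² / (0.00152) = 212
Q = 212 < K = 2830, so the forward reaction proceeds.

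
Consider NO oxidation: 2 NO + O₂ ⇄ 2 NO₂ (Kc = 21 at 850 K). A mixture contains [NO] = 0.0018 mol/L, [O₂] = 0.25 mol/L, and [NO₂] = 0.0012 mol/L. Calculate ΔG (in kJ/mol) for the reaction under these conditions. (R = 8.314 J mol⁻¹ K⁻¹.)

ΔG = -17.4 kJ/mol

Qc = [NO₂]² / ([NO]²·[O₂]) = (0.0012)² / ((0.0018)²·(0.25)) = 1.78
ΔG = RT ln(Qc/Kc) = (8.314 J mol⁻¹ K⁻¹)(850 K) × ln(1.78/21)
   = (7.067 kJ/mol)(-2.468) = -17.4 kJ/mol
ΔG < 0, so the forward reaction is spontaneous (proceeds forward).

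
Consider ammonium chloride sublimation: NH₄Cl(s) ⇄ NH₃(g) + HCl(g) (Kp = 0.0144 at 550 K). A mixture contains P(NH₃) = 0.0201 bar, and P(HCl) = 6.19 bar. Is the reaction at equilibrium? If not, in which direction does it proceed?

(NH₄Cl is a pure solid — omitted from Qp.)
Qp = P(NH₃)·P(HCl) = (0.0201)·(6.19) = 0.124
Qp = 0.124 > Kp = 0.0144, so the reverse reaction proceeds.

to the left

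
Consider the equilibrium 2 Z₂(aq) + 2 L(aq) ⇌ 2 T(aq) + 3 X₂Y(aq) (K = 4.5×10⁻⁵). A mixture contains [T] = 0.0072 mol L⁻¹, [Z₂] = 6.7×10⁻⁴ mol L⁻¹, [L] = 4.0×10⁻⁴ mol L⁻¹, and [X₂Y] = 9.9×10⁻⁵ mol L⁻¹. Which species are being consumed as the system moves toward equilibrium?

T, X₂Y (products)

Q = [T]²·[X₂Y]³ / ([Z₂]²·[L]²) = (0.0072)²·(9.9×10⁻⁵)³ / ((6.7×10⁻⁴)²·(4.0×10⁻⁴)²) = 7.0×10⁻⁴
Q = 7.0×10⁻⁴ > K = 4.5×10⁻⁵: net reverse reaction.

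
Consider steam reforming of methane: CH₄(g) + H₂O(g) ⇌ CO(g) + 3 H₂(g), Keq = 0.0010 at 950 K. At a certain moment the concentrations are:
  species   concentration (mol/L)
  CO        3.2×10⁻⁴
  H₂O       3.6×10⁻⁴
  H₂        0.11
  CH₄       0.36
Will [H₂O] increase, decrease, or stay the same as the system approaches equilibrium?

Q = [CO]·[H₂]³ / ([CH₄]·[H₂O]) = (3.2×10⁻⁴)·(0.11)³ / ((0.36)·(3.6×10⁻⁴)) = 0.0033
Q = 0.0033 > Keq = 0.0010: net reverse reaction.
H₂O is a reactant, so it increases.

increase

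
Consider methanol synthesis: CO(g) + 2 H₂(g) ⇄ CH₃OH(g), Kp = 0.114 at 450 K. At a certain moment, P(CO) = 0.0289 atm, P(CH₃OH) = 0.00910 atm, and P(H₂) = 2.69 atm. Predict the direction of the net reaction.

Qp = P(CH₃OH) / (P(CO)·P(H₂)²) = (0.00910) / ((0.0289)·(2.69)²) = 0.0435
Qp = 0.0435 < Kp = 0.114, so the forward reaction proceeds.

forward (toward products)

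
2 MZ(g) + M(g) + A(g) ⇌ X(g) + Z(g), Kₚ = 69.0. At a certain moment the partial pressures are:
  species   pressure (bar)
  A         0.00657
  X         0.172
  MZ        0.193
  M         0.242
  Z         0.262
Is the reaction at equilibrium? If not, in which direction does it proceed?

Qₚ = P(X)·P(Z) / (P(MZ)²·P(M)·P(A)) = (0.172)·(0.262) / ((0.193)²·(0.242)·(0.00657)) = 761
Qₚ = 761 > Kₚ = 69.0, so the reverse reaction proceeds.

to the left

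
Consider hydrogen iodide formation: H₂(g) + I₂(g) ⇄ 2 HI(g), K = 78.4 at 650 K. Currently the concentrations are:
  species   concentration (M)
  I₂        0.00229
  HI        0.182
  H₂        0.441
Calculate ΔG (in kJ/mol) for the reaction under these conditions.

ΔG = -4.71 kJ/mol

Q = [HI]² / ([H₂]·[I₂]) = (0.182)² / ((0.441)·(0.00229)) = 32.8
ΔG = RT ln(Q/K) = (8.314 J mol⁻¹ K⁻¹)(650 K) × ln(32.8/78.4)
   = (5.404 kJ/mol)(-0.8714) = -4.71 kJ/mol
ΔG < 0, so the forward reaction is spontaneous (proceeds forward).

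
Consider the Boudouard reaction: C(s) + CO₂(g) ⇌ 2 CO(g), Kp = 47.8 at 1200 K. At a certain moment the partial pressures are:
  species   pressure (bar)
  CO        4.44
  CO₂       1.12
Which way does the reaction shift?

to the right

(C is a pure solid — omitted from Qp.)
Qp = P(CO)² / P(CO₂) = (4.44)² / (1.12) = 17.6
Qp = 17.6 < Kp = 47.8, so the forward reaction proceeds.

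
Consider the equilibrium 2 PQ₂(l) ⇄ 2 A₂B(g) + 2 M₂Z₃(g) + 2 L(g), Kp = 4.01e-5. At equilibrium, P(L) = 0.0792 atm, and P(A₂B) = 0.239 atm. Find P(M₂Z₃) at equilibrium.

(PQ₂ is a pure liquid — omitted from Kp.)
At equilibrium, Kp = P(A₂B)²·P(M₂Z₃)²·P(L)² = 4.01e-5.
(0.239)²·(P(M₂Z₃))²·(0.0792)² = 4.01e-5
P(M₂Z₃)² = 0.112 ⇒ P(M₂Z₃) = 0.335 atm

P(M₂Z₃) = 0.335 atm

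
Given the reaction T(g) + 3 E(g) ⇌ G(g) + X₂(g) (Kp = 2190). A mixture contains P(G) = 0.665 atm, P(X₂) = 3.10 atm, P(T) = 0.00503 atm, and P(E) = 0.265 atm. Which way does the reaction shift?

to the left

Qp = P(G)·P(X₂) / (P(T)·P(E)³) = (0.665)·(3.10) / ((0.00503)·(0.265)³) = 22000
Qp = 22000 > Kp = 2190, so the reverse reaction proceeds.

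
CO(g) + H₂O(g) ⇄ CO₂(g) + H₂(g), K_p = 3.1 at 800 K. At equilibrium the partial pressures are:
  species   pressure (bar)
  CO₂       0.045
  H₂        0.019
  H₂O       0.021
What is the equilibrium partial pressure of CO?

At equilibrium, K_p = P(CO₂)·P(H₂) / (P(CO)·P(H₂O)) = 3.1.
(0.045)·(0.019) / ((P(CO))·(0.021)) = 3.1
P(CO) = 0.0131 = 0.013 bar

P(CO) = 0.013 bar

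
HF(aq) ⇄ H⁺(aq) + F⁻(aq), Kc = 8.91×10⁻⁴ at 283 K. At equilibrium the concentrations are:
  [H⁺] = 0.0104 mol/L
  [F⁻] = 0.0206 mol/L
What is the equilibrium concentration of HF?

[HF] = 0.240 mol/L

At equilibrium, Kc = [H⁺]·[F⁻] / [HF] = 8.91×10⁻⁴.
(0.0104)·(0.0206) / ([HF]) = 8.91×10⁻⁴
[HF] = 0.240 mol/L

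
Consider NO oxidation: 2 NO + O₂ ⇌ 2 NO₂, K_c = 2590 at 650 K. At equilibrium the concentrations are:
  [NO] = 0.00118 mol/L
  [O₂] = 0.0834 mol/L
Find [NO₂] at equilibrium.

At equilibrium, K_c = [NO₂]² / ([NO]²·[O₂]) = 2590.
([NO₂])² / ((0.00118)²·(0.0834)) = 2590
[NO₂]² = 3.01×10⁻⁴ ⇒ [NO₂] = 0.0173 mol/L

[NO₂] = 0.0173 mol/L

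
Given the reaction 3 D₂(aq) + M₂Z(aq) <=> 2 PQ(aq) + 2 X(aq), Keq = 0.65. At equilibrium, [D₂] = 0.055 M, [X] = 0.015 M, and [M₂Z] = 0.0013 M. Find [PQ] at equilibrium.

At equilibrium, Keq = [PQ]²·[X]² / ([D₂]³·[M₂Z]) = 0.65.
([PQ])²·(0.015)² / ((0.055)³·(0.0013)) = 0.65
[PQ]² = 6.25×10⁻⁴ ⇒ [PQ] = 0.025 M

[PQ] = 0.025 M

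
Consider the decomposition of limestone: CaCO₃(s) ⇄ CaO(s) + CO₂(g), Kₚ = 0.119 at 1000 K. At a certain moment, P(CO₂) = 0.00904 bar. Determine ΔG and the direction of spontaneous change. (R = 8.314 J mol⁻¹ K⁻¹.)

ΔG = -21.4 kJ/mol; the forward reaction is spontaneous

(CaCO₃, CaO are pure solids — omitted from Qₚ.)
Qₚ = P(CO₂) = 0.00904
ΔG = RT ln(Qₚ/Kₚ) = (8.314 J mol⁻¹ K⁻¹)(1000 K) × ln(0.00904/0.119)
   = (8.314 kJ/mol)(-2.577) = -21.4 kJ/mol
ΔG < 0, so the forward reaction is spontaneous (proceeds forward).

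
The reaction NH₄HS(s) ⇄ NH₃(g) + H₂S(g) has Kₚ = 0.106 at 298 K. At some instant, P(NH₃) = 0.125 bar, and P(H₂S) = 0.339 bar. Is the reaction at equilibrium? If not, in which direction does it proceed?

(NH₄HS is a pure solid — omitted from Qₚ.)
Qₚ = P(NH₃)·P(H₂S) = (0.125)·(0.339) = 0.0424
Qₚ = 0.0424 < Kₚ = 0.106, so the forward reaction proceeds.

forward (toward products)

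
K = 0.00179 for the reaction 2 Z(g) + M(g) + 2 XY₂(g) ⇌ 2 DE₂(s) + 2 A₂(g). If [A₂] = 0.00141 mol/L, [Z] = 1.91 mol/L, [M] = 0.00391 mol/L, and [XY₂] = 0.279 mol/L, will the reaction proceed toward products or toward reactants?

(DE₂ is a pure solid — omitted from Q.)
Q = [A₂]² / ([Z]²·[M]·[XY₂]²) = (0.00141)² / ((1.91)²·(0.00391)·(0.279)²) = 0.00179
Q = 0.00179 = K, so the system is already at equilibrium.

at equilibrium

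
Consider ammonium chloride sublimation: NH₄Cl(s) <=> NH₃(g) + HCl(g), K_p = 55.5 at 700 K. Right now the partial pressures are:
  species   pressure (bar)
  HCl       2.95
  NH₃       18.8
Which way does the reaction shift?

neither direction; the system is at equilibrium

(NH₄Cl is a pure solid — omitted from Q_p.)
Q_p = P(NH₃)·P(HCl) = (18.8)·(2.95) = 55.5
Q_p = 55.5 = K_p, so the system is already at equilibrium.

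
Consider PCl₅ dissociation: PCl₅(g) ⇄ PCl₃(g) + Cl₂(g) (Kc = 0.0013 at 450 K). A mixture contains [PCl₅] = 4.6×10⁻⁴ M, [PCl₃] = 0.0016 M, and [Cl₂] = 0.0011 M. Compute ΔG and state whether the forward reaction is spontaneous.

ΔG = 4.04 kJ/mol; the forward reaction is non-spontaneous

Qc = [PCl₃]·[Cl₂] / [PCl₅] = (0.0016)·(0.0011) / (4.6×10⁻⁴) = 0.00383
ΔG = RT ln(Qc/Kc) = (8.314 J mol⁻¹ K⁻¹)(450 K) × ln(0.00383/0.0013)
   = (3.741 kJ/mol)(1.081) = 4.04 kJ/mol
ΔG > 0, so the forward reaction is non-spontaneous (proceeds in reverse).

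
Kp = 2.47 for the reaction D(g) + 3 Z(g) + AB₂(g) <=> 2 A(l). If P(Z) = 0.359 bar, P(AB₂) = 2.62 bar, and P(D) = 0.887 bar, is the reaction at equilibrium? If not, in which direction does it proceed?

(A is a pure liquid — omitted from Qp.)
Qp = 1 / (P(D)·P(Z)³·P(AB₂)) = 1 / ((0.887)·(0.359)³·(2.62)) = 9.30
Qp = 9.30 > Kp = 2.47, so the reverse reaction proceeds.

to the left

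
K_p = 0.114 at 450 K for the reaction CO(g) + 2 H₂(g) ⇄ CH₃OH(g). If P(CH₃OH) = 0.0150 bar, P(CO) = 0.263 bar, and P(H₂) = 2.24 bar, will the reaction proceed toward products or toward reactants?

in the forward direction

Q_p = P(CH₃OH) / (P(CO)·P(H₂)²) = (0.0150) / ((0.263)·(2.24)²) = 0.0114
Q_p = 0.0114 < K_p = 0.114, so the forward reaction proceeds.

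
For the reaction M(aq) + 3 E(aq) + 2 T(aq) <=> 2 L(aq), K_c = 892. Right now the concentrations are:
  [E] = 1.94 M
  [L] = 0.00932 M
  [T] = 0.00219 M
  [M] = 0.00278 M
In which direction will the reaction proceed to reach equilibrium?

at equilibrium

Q_c = [L]² / ([M]·[E]³·[T]²) = (0.00932)² / ((0.00278)·(1.94)³·(0.00219)²) = 892
Q_c = 892 = K_c, so the system is already at equilibrium.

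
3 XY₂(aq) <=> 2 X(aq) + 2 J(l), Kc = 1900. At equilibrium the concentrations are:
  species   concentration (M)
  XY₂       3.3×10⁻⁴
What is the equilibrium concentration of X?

[X] = 2.6×10⁻⁴ M

(J is a pure liquid — omitted from Kc.)
At equilibrium, Kc = [X]² / [XY₂]³ = 1900.
([X])² / (3.3×10⁻⁴)³ = 1900
[X]² = 6.83×10⁻⁸ ⇒ [X] = 2.6×10⁻⁴ M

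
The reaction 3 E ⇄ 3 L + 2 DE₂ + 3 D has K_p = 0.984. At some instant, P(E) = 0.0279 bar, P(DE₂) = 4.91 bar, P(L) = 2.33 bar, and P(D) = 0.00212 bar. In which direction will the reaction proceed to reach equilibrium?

Q_p = P(L)³·P(DE₂)²·P(D)³ / P(E)³ = (2.33)³·(4.91)²·(0.00212)³ / (0.0279)³ = 0.134
Q_p = 0.134 < K_p = 0.984, so the forward reaction proceeds.

toward products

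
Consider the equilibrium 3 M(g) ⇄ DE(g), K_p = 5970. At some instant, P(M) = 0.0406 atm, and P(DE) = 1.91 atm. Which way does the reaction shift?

Q_p = P(DE) / P(M)³ = (1.91) / (0.0406)³ = 28500
Q_p = 28500 > K_p = 5970, so the reverse reaction proceeds.

toward reactants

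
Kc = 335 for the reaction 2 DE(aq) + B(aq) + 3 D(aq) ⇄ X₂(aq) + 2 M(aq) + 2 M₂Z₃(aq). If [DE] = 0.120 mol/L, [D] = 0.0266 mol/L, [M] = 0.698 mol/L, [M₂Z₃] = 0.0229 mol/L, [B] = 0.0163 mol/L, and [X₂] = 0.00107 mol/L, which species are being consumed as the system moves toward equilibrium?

Qc = [X₂]·[M]²·[M₂Z₃]² / ([DE]²·[B]·[D]³) = (0.00107)·(0.698)²·(0.0229)² / ((0.120)²·(0.0163)·(0.0266)³) = 61.9
Qc = 61.9 < Kc = 335: net forward reaction.

DE, B, D (reactants)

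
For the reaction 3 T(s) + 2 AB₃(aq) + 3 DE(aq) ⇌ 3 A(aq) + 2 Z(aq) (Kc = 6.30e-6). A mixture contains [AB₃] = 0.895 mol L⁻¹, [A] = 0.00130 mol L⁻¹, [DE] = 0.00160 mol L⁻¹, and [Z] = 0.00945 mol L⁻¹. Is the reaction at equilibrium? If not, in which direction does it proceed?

reverse (toward reactants)

(T is a pure solid — omitted from Qc.)
Qc = [A]³·[Z]² / ([AB₃]²·[DE]³) = (0.00130)³·(0.00945)² / ((0.895)²·(0.00160)³) = 5.98e-5
Qc = 5.98e-5 > Kc = 6.30e-6, so the reverse reaction proceeds.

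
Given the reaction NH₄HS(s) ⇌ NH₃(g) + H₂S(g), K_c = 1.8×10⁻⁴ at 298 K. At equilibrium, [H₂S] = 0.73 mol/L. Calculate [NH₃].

[NH₃] = 2.5×10⁻⁴ mol/L

(NH₄HS is a pure solid — omitted from K_c.)
At equilibrium, K_c = [NH₃]·[H₂S] = 1.8×10⁻⁴.
([NH₃])·(0.73) = 1.8×10⁻⁴
[NH₃] = 2.47×10⁻⁴ = 2.5×10⁻⁴ mol/L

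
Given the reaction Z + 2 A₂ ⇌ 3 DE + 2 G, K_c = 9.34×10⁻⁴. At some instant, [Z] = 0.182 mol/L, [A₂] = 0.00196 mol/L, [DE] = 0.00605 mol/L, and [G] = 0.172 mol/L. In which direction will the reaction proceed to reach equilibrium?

Q_c = [DE]³·[G]² / ([Z]·[A₂]²) = (0.00605)³·(0.172)² / ((0.182)·(0.00196)²) = 0.00937
Q_c = 0.00937 > K_c = 9.34×10⁻⁴, so the reverse reaction proceeds.

toward reactants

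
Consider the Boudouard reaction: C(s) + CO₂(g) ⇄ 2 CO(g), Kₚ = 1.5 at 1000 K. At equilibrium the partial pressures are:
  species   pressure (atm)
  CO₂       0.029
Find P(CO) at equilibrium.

P(CO) = 0.21 atm

(C is a pure solid — omitted from Kₚ.)
At equilibrium, Kₚ = P(CO)² / P(CO₂) = 1.5.
(P(CO))² / (0.029) = 1.5
P(CO)² = 0.0435 ⇒ P(CO) = 0.21 atm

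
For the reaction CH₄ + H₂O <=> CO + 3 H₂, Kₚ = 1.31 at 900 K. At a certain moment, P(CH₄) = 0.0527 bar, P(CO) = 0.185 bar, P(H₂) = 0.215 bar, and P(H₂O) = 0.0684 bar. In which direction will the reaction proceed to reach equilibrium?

Qₚ = P(CO)·P(H₂)³ / (P(CH₄)·P(H₂O)) = (0.185)·(0.215)³ / ((0.0527)·(0.0684)) = 0.510
Qₚ = 0.510 < Kₚ = 1.31, so the forward reaction proceeds.

in the forward direction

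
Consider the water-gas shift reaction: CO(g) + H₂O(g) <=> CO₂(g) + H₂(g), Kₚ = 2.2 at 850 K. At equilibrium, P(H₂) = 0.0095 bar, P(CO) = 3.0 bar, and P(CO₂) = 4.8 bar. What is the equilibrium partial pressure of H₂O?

At equilibrium, Kₚ = P(CO₂)·P(H₂) / (P(CO)·P(H₂O)) = 2.2.
(4.8)·(0.0095) / ((3.0)·(P(H₂O))) = 2.2
P(H₂O) = 0.00691 = 0.0069 bar

P(H₂O) = 0.0069 bar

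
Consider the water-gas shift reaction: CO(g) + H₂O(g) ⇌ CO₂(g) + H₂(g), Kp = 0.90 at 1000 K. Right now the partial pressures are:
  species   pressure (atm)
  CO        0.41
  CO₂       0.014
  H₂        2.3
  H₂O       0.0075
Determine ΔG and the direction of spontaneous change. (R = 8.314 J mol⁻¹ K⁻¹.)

ΔG = 20.4 kJ/mol; the forward reaction is non-spontaneous

Qp = P(CO₂)·P(H₂) / (P(CO)·P(H₂O)) = (0.014)·(2.3) / ((0.41)·(0.0075)) = 10.5
ΔG = RT ln(Qp/Kp) = (8.314 J mol⁻¹ K⁻¹)(1000 K) × ln(10.5/0.90)
   = (8.314 kJ/mol)(2.457) = 20.4 kJ/mol
ΔG > 0, so the forward reaction is non-spontaneous (proceeds in reverse).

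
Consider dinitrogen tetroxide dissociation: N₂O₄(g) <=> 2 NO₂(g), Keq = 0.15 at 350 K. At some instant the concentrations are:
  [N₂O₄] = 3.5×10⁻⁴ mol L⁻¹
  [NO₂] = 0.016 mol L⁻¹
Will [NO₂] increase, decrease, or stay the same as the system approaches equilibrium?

decrease

Q = [NO₂]² / [N₂O₄] = (0.016)² / (3.5×10⁻⁴) = 0.73
Q = 0.73 > Keq = 0.15: net reverse reaction.
NO₂ is a product, so it decreases.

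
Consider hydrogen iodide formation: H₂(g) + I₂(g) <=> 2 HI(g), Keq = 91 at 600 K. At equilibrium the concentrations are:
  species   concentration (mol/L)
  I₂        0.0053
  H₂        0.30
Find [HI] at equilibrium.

At equilibrium, Keq = [HI]² / ([H₂]·[I₂]) = 91.
([HI])² / ((0.30)·(0.0053)) = 91
[HI]² = 0.145 ⇒ [HI] = 0.38 mol/L

[HI] = 0.38 mol/L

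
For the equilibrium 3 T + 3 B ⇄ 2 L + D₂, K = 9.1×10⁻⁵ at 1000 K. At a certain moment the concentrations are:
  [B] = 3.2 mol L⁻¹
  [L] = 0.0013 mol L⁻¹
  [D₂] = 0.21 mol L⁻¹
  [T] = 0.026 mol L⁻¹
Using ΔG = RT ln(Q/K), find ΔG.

Q = [L]²·[D₂] / ([T]³·[B]³) = (0.0013)²·(0.21) / ((0.026)³·(3.2)³) = 6.16×10⁻⁴
ΔG = RT ln(Q/K) = (8.314 J mol⁻¹ K⁻¹)(1000 K) × ln(6.16×10⁻⁴/9.1×10⁻⁵)
   = (8.314 kJ/mol)(1.912) = 15.9 kJ/mol
ΔG > 0, so the forward reaction is non-spontaneous (proceeds in reverse).

ΔG = 15.9 kJ/mol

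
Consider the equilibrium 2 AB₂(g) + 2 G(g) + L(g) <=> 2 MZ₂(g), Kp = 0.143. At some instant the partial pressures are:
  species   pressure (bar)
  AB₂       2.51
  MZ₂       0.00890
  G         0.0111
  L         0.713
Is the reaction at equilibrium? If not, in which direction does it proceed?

Qp = P(MZ₂)² / (P(AB₂)²·P(G)²·P(L)) = (0.00890)² / ((2.51)²·(0.0111)²·(0.713)) = 0.143
Qp = 0.143 = Kp, so the system is already at equilibrium.

neither direction; the system is at equilibrium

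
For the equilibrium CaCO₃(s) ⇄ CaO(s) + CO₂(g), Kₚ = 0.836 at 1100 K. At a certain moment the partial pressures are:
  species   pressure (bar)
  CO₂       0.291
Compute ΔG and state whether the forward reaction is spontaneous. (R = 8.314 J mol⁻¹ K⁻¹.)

ΔG = -9.65 kJ/mol; the forward reaction is spontaneous

(CaCO₃, CaO are pure solids — omitted from Qₚ.)
Qₚ = P(CO₂) = 0.291
ΔG = RT ln(Qₚ/Kₚ) = (8.314 J mol⁻¹ K⁻¹)(1100 K) × ln(0.291/0.836)
   = (9.145 kJ/mol)(-1.055) = -9.65 kJ/mol
ΔG < 0, so the forward reaction is spontaneous (proceeds forward).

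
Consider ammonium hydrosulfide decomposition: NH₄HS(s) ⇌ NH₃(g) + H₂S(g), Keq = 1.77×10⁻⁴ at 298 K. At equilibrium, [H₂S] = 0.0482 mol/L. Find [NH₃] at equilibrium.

(NH₄HS is a pure solid — omitted from Keq.)
At equilibrium, Keq = [NH₃]·[H₂S] = 1.77×10⁻⁴.
([NH₃])·(0.0482) = 1.77×10⁻⁴
[NH₃] = 0.00367 mol/L

[NH₃] = 0.00367 mol/L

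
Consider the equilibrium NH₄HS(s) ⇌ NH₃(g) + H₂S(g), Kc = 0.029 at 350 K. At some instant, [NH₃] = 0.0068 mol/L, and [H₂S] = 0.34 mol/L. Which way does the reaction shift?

to the right

(NH₄HS is a pure solid — omitted from Qc.)
Qc = [NH₃]·[H₂S] = (0.0068)·(0.34) = 0.0023
Qc = 0.0023 < Kc = 0.029, so the forward reaction proceeds.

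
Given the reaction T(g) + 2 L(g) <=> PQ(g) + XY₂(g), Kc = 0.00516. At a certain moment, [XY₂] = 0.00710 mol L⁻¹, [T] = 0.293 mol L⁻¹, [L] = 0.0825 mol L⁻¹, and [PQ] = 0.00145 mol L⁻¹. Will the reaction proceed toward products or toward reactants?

Qc = [PQ]·[XY₂] / ([T]·[L]²) = (0.00145)·(0.00710) / ((0.293)·(0.0825)²) = 0.00516
Qc = 0.00516 = Kc, so the system is already at equilibrium.

neither direction; the system is at equilibrium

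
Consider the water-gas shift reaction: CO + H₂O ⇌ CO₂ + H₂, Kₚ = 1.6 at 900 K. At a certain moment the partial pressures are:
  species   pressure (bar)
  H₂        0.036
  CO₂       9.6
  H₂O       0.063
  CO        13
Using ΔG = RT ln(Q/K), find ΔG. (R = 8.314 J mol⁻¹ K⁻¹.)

ΔG = -9.97 kJ/mol

Qₚ = P(CO₂)·P(H₂) / (P(CO)·P(H₂O)) = (9.6)·(0.036) / ((13)·(0.063)) = 0.422
ΔG = RT ln(Qₚ/Kₚ) = (8.314 J mol⁻¹ K⁻¹)(900 K) × ln(0.422/1.6)
   = (7.483 kJ/mol)(-1.333) = -9.97 kJ/mol
ΔG < 0, so the forward reaction is spontaneous (proceeds forward).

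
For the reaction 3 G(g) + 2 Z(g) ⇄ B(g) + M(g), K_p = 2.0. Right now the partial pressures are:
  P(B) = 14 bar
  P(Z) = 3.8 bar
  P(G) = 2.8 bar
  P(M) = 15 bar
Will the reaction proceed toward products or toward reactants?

Q_p = P(B)·P(M) / (P(G)³·P(Z)²) = (14)·(15) / ((2.8)³·(3.8)²) = 0.66
Q_p = 0.66 < K_p = 2.0, so the forward reaction proceeds.

to the right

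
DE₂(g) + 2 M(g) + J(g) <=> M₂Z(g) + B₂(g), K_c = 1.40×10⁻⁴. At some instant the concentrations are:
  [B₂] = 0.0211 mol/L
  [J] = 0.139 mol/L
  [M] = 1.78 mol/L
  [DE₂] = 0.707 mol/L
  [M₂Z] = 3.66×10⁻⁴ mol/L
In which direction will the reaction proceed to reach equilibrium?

Q_c = [M₂Z]·[B₂] / ([DE₂]·[M]²·[J]) = (3.66×10⁻⁴)·(0.0211) / ((0.707)·(1.78)²·(0.139)) = 2.48×10⁻⁵
Q_c = 2.48×10⁻⁵ < K_c = 1.40×10⁻⁴, so the forward reaction proceeds.

toward products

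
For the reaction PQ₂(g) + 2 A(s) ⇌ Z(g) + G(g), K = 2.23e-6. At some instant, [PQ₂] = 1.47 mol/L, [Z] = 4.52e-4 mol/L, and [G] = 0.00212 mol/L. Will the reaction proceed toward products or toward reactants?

in the forward direction

(A is a pure solid — omitted from Q.)
Q = [Z]·[G] / [PQ₂] = (4.52e-4)·(0.00212) / (1.47) = 6.52e-7
Q = 6.52e-7 < K = 2.23e-6, so the forward reaction proceeds.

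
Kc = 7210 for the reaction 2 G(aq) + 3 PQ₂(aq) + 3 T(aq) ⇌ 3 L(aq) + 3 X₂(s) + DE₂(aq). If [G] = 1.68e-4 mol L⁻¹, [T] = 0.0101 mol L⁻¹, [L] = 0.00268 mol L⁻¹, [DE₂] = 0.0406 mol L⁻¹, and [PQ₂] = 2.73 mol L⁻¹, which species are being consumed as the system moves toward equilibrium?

(X₂ is a pure solid — omitted from Qc.)
Qc = [L]³·[DE₂] / ([G]²·[PQ₂]³·[T]³) = (0.00268)³·(0.0406) / ((1.68e-4)²·(2.73)³·(0.0101)³) = 1320
Qc = 1320 < Kc = 7210: net forward reaction.

G, PQ₂, T (reactants)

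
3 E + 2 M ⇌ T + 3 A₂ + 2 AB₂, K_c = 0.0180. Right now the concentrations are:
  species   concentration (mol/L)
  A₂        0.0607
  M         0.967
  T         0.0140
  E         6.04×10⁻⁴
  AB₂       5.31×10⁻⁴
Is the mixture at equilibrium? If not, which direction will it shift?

Q_c = [T]·[A₂]³·[AB₂]² / ([E]³·[M]²) = (0.0140)·(0.0607)³·(5.31×10⁻⁴)² / ((6.04×10⁻⁴)³·(0.967)²) = 0.00428
Q_c = 0.00428 < K_c = 0.0180: net forward reaction.

no; Q < K, reaction proceeds forward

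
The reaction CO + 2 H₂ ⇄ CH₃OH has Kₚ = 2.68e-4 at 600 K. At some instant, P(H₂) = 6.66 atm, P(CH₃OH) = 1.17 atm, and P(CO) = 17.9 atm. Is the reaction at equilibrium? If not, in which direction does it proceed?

to the left

Qₚ = P(CH₃OH) / (P(CO)·P(H₂)²) = (1.17) / ((17.9)·(6.66)²) = 0.00147
Qₚ = 0.00147 > Kₚ = 2.68e-4, so the reverse reaction proceeds.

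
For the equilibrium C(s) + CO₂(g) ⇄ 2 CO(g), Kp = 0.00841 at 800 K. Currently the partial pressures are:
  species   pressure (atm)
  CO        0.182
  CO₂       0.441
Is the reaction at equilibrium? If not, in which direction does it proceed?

toward reactants

(C is a pure solid — omitted from Qp.)
Qp = P(CO)² / P(CO₂) = (0.182)² / (0.441) = 0.0751
Qp = 0.0751 > Kp = 0.00841, so the reverse reaction proceeds.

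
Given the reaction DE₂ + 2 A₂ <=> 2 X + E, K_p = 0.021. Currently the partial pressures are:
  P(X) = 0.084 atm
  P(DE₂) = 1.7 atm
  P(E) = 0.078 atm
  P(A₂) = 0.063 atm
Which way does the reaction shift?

in the reverse direction

Q_p = P(X)²·P(E) / (P(DE₂)·P(A₂)²) = (0.084)²·(0.078) / ((1.7)·(0.063)²) = 0.082
Q_p = 0.082 > K_p = 0.021, so the reverse reaction proceeds.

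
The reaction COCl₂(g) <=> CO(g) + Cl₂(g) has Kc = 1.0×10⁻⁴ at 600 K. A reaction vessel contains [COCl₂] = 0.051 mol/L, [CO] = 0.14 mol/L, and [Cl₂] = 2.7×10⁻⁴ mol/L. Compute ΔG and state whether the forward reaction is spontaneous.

ΔG = 9.99 kJ/mol; the forward reaction is non-spontaneous

Qc = [CO]·[Cl₂] / [COCl₂] = (0.14)·(2.7×10⁻⁴) / (0.051) = 7.41×10⁻⁴
ΔG = RT ln(Qc/Kc) = (8.314 J mol⁻¹ K⁻¹)(600 K) × ln(7.41×10⁻⁴/1.0×10⁻⁴)
   = (4.988 kJ/mol)(2.003) = 9.99 kJ/mol
ΔG > 0, so the forward reaction is non-spontaneous (proceeds in reverse).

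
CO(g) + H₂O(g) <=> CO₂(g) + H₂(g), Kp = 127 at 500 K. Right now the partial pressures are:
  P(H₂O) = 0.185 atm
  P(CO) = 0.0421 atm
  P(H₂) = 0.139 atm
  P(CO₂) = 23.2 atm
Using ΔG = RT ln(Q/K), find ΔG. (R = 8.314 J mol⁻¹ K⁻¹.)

ΔG = 4.91 kJ/mol

Qp = P(CO₂)·P(H₂) / (P(CO)·P(H₂O)) = (23.2)·(0.139) / ((0.0421)·(0.185)) = 414
ΔG = RT ln(Qp/Kp) = (8.314 J mol⁻¹ K⁻¹)(500 K) × ln(414/127)
   = (4.157 kJ/mol)(1.182) = 4.91 kJ/mol
ΔG > 0, so the forward reaction is non-spontaneous (proceeds in reverse).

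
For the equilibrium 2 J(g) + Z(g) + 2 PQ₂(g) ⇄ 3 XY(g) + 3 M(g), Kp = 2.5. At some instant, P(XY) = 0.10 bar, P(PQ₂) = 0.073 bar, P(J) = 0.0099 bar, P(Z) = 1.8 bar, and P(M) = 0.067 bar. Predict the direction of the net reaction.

in the forward direction

Qp = P(XY)³·P(M)³ / (P(J)²·P(Z)·P(PQ₂)²) = (0.10)³·(0.067)³ / ((0.0099)²·(1.8)·(0.073)²) = 0.32
Qp = 0.32 < Kp = 2.5, so the forward reaction proceeds.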